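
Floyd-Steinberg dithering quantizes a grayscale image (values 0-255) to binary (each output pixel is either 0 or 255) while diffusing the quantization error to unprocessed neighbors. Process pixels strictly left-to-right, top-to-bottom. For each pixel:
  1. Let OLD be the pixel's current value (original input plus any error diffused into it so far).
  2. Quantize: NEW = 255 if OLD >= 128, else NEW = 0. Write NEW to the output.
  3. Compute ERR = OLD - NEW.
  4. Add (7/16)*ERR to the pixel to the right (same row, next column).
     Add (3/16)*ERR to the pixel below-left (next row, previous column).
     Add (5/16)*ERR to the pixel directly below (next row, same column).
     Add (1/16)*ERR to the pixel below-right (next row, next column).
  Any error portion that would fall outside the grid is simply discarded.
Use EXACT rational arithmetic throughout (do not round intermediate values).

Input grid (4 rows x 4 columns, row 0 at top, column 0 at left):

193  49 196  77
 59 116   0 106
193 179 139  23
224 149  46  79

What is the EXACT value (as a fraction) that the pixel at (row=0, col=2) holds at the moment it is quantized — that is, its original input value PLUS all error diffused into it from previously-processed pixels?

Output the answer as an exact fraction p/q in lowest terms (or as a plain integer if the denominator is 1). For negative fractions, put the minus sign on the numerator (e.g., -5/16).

Answer: 26313/128

Derivation:
(0,0): OLD=193 → NEW=255, ERR=-62
(0,1): OLD=175/8 → NEW=0, ERR=175/8
(0,2): OLD=26313/128 → NEW=255, ERR=-6327/128
Target (0,2): original=196, with diffused error = 26313/128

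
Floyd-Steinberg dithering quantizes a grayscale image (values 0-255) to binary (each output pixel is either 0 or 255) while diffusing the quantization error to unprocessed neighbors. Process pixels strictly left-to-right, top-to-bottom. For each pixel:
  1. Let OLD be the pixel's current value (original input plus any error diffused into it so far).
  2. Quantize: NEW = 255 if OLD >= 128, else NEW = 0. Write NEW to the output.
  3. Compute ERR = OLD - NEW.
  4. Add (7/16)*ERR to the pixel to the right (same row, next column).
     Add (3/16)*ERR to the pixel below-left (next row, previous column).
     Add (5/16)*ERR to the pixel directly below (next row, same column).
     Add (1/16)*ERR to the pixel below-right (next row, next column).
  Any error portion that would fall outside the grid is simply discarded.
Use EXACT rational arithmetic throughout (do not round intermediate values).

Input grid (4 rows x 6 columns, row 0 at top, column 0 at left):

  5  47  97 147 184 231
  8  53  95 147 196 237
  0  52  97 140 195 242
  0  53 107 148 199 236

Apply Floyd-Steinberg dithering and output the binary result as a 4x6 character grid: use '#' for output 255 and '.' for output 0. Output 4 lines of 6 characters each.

(0,0): OLD=5 → NEW=0, ERR=5
(0,1): OLD=787/16 → NEW=0, ERR=787/16
(0,2): OLD=30341/256 → NEW=0, ERR=30341/256
(0,3): OLD=814499/4096 → NEW=255, ERR=-229981/4096
(0,4): OLD=10448757/65536 → NEW=255, ERR=-6262923/65536
(0,5): OLD=198380595/1048576 → NEW=255, ERR=-69006285/1048576
(1,0): OLD=4809/256 → NEW=0, ERR=4809/256
(1,1): OLD=203007/2048 → NEW=0, ERR=203007/2048
(1,2): OLD=11006827/65536 → NEW=255, ERR=-5704853/65536
(1,3): OLD=21196687/262144 → NEW=0, ERR=21196687/262144
(1,4): OLD=3114913741/16777216 → NEW=255, ERR=-1163276339/16777216
(1,5): OLD=48352457611/268435456 → NEW=255, ERR=-20098583669/268435456
(2,0): OLD=801381/32768 → NEW=0, ERR=801381/32768
(2,1): OLD=82342951/1048576 → NEW=0, ERR=82342951/1048576
(2,2): OLD=2105702197/16777216 → NEW=0, ERR=2105702197/16777216
(2,3): OLD=27076773837/134217728 → NEW=255, ERR=-7148746803/134217728
(2,4): OLD=605783716839/4294967296 → NEW=255, ERR=-489432943641/4294967296
(2,5): OLD=11298397328321/68719476736 → NEW=255, ERR=-6225069239359/68719476736
(3,0): OLD=375249813/16777216 → NEW=0, ERR=375249813/16777216
(3,1): OLD=15084338801/134217728 → NEW=0, ERR=15084338801/134217728
(3,2): OLD=204346433571/1073741824 → NEW=255, ERR=-69457731549/1073741824
(3,3): OLD=6152627516585/68719476736 → NEW=0, ERR=6152627516585/68719476736
(3,4): OLD=100190602485513/549755813888 → NEW=255, ERR=-39997130055927/549755813888
(3,5): OLD=1484247856489191/8796093022208 → NEW=255, ERR=-758755864173849/8796093022208
Row 0: ...###
Row 1: ..#.##
Row 2: ...###
Row 3: ..#.##

Answer: ...###
..#.##
...###
..#.##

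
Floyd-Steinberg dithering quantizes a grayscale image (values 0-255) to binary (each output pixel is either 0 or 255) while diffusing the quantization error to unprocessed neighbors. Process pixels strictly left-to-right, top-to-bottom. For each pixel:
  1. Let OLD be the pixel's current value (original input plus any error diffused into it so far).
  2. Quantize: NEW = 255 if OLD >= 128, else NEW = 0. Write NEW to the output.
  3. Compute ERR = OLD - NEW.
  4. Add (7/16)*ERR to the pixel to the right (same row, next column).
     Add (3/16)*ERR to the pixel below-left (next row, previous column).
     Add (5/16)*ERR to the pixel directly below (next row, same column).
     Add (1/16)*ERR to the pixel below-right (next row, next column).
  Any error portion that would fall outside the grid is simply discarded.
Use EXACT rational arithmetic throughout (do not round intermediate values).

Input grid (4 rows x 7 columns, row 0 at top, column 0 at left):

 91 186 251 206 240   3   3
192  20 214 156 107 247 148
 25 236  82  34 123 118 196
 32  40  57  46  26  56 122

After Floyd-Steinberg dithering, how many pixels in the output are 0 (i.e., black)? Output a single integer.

(0,0): OLD=91 → NEW=0, ERR=91
(0,1): OLD=3613/16 → NEW=255, ERR=-467/16
(0,2): OLD=60987/256 → NEW=255, ERR=-4293/256
(0,3): OLD=813725/4096 → NEW=255, ERR=-230755/4096
(0,4): OLD=14113355/65536 → NEW=255, ERR=-2598325/65536
(0,5): OLD=-15042547/1048576 → NEW=0, ERR=-15042547/1048576
(0,6): OLD=-54966181/16777216 → NEW=0, ERR=-54966181/16777216
(1,0): OLD=55031/256 → NEW=255, ERR=-10249/256
(1,1): OLD=-8383/2048 → NEW=0, ERR=-8383/2048
(1,2): OLD=12752085/65536 → NEW=255, ERR=-3959595/65536
(1,3): OLD=27126577/262144 → NEW=0, ERR=27126577/262144
(1,4): OLD=2242639347/16777216 → NEW=255, ERR=-2035550733/16777216
(1,5): OLD=25010614499/134217728 → NEW=255, ERR=-9214906141/134217728
(1,6): OLD=249199143661/2147483648 → NEW=0, ERR=249199143661/2147483648
(2,0): OLD=384091/32768 → NEW=0, ERR=384091/32768
(2,1): OLD=236997401/1048576 → NEW=255, ERR=-30389479/1048576
(2,2): OLD=1167464587/16777216 → NEW=0, ERR=1167464587/16777216
(2,3): OLD=9429626867/134217728 → NEW=0, ERR=9429626867/134217728
(2,4): OLD=117484968227/1073741824 → NEW=0, ERR=117484968227/1073741824
(2,5): OLD=5449093128481/34359738368 → NEW=255, ERR=-3312640155359/34359738368
(2,6): OLD=102140573955319/549755813888 → NEW=255, ERR=-38047158586121/549755813888
(3,0): OLD=507157035/16777216 → NEW=0, ERR=507157035/16777216
(3,1): OLD=7777703759/134217728 → NEW=0, ERR=7777703759/134217728
(3,2): OLD=123974052509/1073741824 → NEW=0, ERR=123974052509/1073741824
(3,3): OLD=615612515739/4294967296 → NEW=255, ERR=-479604144741/4294967296
(3,4): OLD=-1290522016213/549755813888 → NEW=0, ERR=-1290522016213/549755813888
(3,5): OLD=82273585337649/4398046511104 → NEW=0, ERR=82273585337649/4398046511104
(3,6): OLD=7214997603707759/70368744177664 → NEW=0, ERR=7214997603707759/70368744177664
Output grid:
  Row 0: .####..  (3 black, running=3)
  Row 1: #.#.##.  (3 black, running=6)
  Row 2: .#...##  (4 black, running=10)
  Row 3: ...#...  (6 black, running=16)

Answer: 16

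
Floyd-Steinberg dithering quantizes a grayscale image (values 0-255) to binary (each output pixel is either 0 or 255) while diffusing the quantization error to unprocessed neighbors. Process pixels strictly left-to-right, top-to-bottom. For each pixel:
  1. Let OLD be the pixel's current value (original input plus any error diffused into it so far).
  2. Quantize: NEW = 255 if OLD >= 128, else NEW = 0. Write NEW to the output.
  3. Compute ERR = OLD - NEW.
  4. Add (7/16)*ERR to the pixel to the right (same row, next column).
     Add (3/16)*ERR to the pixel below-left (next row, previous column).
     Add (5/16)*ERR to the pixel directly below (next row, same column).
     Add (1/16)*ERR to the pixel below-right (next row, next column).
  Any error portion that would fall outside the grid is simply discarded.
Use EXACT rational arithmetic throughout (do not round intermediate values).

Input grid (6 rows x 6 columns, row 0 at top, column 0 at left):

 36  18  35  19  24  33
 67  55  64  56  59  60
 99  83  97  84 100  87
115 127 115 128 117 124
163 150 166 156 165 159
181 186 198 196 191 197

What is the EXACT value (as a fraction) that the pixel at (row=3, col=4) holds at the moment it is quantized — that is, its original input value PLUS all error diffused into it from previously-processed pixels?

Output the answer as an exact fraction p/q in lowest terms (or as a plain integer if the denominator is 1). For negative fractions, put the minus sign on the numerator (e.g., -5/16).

Answer: 12379833918757/137438953472

Derivation:
(0,0): OLD=36 → NEW=0, ERR=36
(0,1): OLD=135/4 → NEW=0, ERR=135/4
(0,2): OLD=3185/64 → NEW=0, ERR=3185/64
(0,3): OLD=41751/1024 → NEW=0, ERR=41751/1024
(0,4): OLD=685473/16384 → NEW=0, ERR=685473/16384
(0,5): OLD=13449063/262144 → NEW=0, ERR=13449063/262144
(1,0): OLD=5413/64 → NEW=0, ERR=5413/64
(1,1): OLD=58435/512 → NEW=0, ERR=58435/512
(1,2): OLD=2281279/16384 → NEW=255, ERR=-1896641/16384
(1,3): OLD=1903859/65536 → NEW=0, ERR=1903859/65536
(1,4): OLD=406645273/4194304 → NEW=0, ERR=406645273/4194304
(1,5): OLD=8124454879/67108864 → NEW=0, ERR=8124454879/67108864
(2,0): OLD=1202833/8192 → NEW=255, ERR=-886127/8192
(2,1): OLD=14397579/262144 → NEW=0, ERR=14397579/262144
(2,2): OLD=408664289/4194304 → NEW=0, ERR=408664289/4194304
(2,3): OLD=4920712601/33554432 → NEW=255, ERR=-3635667559/33554432
(2,4): OLD=115329374667/1073741824 → NEW=0, ERR=115329374667/1073741824
(2,5): OLD=3056011821885/17179869184 → NEW=255, ERR=-1324854820035/17179869184
(3,0): OLD=383757377/4194304 → NEW=0, ERR=383757377/4194304
(3,1): OLD=6566614765/33554432 → NEW=255, ERR=-1989765395/33554432
(3,2): OLD=27547128055/268435456 → NEW=0, ERR=27547128055/268435456
(3,3): OLD=2839242213637/17179869184 → NEW=255, ERR=-1541624428283/17179869184
(3,4): OLD=12379833918757/137438953472 → NEW=0, ERR=12379833918757/137438953472
Target (3,4): original=117, with diffused error = 12379833918757/137438953472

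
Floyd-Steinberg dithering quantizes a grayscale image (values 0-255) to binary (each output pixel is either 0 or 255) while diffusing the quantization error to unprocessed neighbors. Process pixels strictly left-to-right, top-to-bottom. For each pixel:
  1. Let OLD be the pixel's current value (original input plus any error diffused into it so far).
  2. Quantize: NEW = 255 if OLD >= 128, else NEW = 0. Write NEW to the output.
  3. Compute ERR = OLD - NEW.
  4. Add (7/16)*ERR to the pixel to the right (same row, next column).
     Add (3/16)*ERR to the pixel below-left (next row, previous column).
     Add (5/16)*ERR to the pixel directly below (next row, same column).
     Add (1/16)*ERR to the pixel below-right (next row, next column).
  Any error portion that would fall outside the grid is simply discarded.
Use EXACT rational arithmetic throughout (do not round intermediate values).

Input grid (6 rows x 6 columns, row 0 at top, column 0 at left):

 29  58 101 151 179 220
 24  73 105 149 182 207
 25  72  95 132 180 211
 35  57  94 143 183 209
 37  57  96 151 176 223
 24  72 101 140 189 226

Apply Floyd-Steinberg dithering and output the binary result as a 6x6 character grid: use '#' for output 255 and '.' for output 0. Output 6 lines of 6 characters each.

(0,0): OLD=29 → NEW=0, ERR=29
(0,1): OLD=1131/16 → NEW=0, ERR=1131/16
(0,2): OLD=33773/256 → NEW=255, ERR=-31507/256
(0,3): OLD=397947/4096 → NEW=0, ERR=397947/4096
(0,4): OLD=14516573/65536 → NEW=255, ERR=-2195107/65536
(0,5): OLD=215320971/1048576 → NEW=255, ERR=-52065909/1048576
(1,0): OLD=11857/256 → NEW=0, ERR=11857/256
(1,1): OLD=192695/2048 → NEW=0, ERR=192695/2048
(1,2): OLD=8541827/65536 → NEW=255, ERR=-8169853/65536
(1,3): OLD=29058375/262144 → NEW=0, ERR=29058375/262144
(1,4): OLD=3637155957/16777216 → NEW=255, ERR=-641034123/16777216
(1,5): OLD=46351680419/268435456 → NEW=255, ERR=-22099360861/268435456
(2,0): OLD=1871565/32768 → NEW=0, ERR=1871565/32768
(2,1): OLD=111056415/1048576 → NEW=0, ERR=111056415/1048576
(2,2): OLD=2165002525/16777216 → NEW=255, ERR=-2113187555/16777216
(2,3): OLD=12962631285/134217728 → NEW=0, ERR=12962631285/134217728
(2,4): OLD=866745914847/4294967296 → NEW=255, ERR=-228470745633/4294967296
(2,5): OLD=10968460767497/68719476736 → NEW=255, ERR=-6555005800183/68719476736
(3,0): OLD=1219822205/16777216 → NEW=0, ERR=1219822205/16777216
(3,1): OLD=13671384121/134217728 → NEW=0, ERR=13671384121/134217728
(3,2): OLD=133069382267/1073741824 → NEW=0, ERR=133069382267/1073741824
(3,3): OLD=14400460631345/68719476736 → NEW=255, ERR=-3123005936335/68719476736
(3,4): OLD=74021888247697/549755813888 → NEW=255, ERR=-66165844293743/549755813888
(3,5): OLD=1083778044136927/8796093022208 → NEW=0, ERR=1083778044136927/8796093022208
(4,0): OLD=169263935539/2147483648 → NEW=0, ERR=169263935539/2147483648
(4,1): OLD=5191616901271/34359738368 → NEW=255, ERR=-3570116382569/34359738368
(4,2): OLD=95784420096917/1099511627776 → NEW=0, ERR=95784420096917/1099511627776
(4,3): OLD=2816338540157385/17592186044416 → NEW=255, ERR=-1669668901168695/17592186044416
(4,4): OLD=32968557251015513/281474976710656 → NEW=0, ERR=32968557251015513/281474976710656
(4,5): OLD=1374610192444241103/4503599627370496 → NEW=255, ERR=226192287464764623/4503599627370496
(5,0): OLD=16024905228725/549755813888 → NEW=0, ERR=16024905228725/549755813888
(5,1): OLD=1293783842475781/17592186044416 → NEW=0, ERR=1293783842475781/17592186044416
(5,2): OLD=19155653430739335/140737488355328 → NEW=255, ERR=-16732406099869305/140737488355328
(5,3): OLD=386103233638060861/4503599627370496 → NEW=0, ERR=386103233638060861/4503599627370496
(5,4): OLD=2401279264051394365/9007199254740992 → NEW=255, ERR=104443454092441405/9007199254740992
(5,5): OLD=36618053390470659553/144115188075855872 → NEW=255, ERR=-131319568872587807/144115188075855872
Row 0: ..#.##
Row 1: ..#.##
Row 2: ..#.##
Row 3: ...##.
Row 4: .#.#.#
Row 5: ..#.##

Answer: ..#.##
..#.##
..#.##
...##.
.#.#.#
..#.##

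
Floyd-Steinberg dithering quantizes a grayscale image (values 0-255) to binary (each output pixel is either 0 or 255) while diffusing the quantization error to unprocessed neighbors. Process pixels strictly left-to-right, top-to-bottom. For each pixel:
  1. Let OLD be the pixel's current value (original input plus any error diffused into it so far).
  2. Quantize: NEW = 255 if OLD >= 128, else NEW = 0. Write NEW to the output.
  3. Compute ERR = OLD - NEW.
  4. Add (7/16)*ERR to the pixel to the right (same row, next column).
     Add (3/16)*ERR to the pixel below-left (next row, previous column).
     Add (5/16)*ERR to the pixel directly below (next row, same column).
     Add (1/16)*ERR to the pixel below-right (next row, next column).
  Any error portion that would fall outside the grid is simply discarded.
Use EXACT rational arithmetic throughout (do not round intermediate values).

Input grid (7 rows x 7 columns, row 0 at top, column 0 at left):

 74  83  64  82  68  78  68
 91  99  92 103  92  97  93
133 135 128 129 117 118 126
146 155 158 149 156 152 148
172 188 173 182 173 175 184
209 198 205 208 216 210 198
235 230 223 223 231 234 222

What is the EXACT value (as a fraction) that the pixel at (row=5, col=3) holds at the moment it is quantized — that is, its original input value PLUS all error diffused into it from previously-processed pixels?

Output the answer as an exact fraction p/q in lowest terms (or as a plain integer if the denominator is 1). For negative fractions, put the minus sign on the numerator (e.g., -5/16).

Answer: 22400660077441941/140737488355328

Derivation:
(0,0): OLD=74 → NEW=0, ERR=74
(0,1): OLD=923/8 → NEW=0, ERR=923/8
(0,2): OLD=14653/128 → NEW=0, ERR=14653/128
(0,3): OLD=270507/2048 → NEW=255, ERR=-251733/2048
(0,4): OLD=466093/32768 → NEW=0, ERR=466093/32768
(0,5): OLD=44157115/524288 → NEW=0, ERR=44157115/524288
(0,6): OLD=879525149/8388608 → NEW=0, ERR=879525149/8388608
(1,0): OLD=17377/128 → NEW=255, ERR=-15263/128
(1,1): OLD=111591/1024 → NEW=0, ERR=111591/1024
(1,2): OLD=5230259/32768 → NEW=255, ERR=-3125581/32768
(1,3): OLD=4283351/131072 → NEW=0, ERR=4283351/131072
(1,4): OLD=997000901/8388608 → NEW=0, ERR=997000901/8388608
(1,5): OLD=13144295189/67108864 → NEW=255, ERR=-3968465131/67108864
(1,6): OLD=112911850395/1073741824 → NEW=0, ERR=112911850395/1073741824
(2,0): OLD=1903325/16384 → NEW=0, ERR=1903325/16384
(2,1): OLD=101995919/524288 → NEW=255, ERR=-31697521/524288
(2,2): OLD=710347501/8388608 → NEW=0, ERR=710347501/8388608
(2,3): OLD=12924022853/67108864 → NEW=255, ERR=-4188737467/67108864
(2,4): OLD=63237173749/536870912 → NEW=0, ERR=63237173749/536870912
(2,5): OLD=3061419452231/17179869184 → NEW=255, ERR=-1319447189689/17179869184
(2,6): OLD=33415506905185/274877906944 → NEW=0, ERR=33415506905185/274877906944
(3,0): OLD=1434176205/8388608 → NEW=255, ERR=-704918835/8388608
(3,1): OLD=8219529609/67108864 → NEW=0, ERR=8219529609/67108864
(3,2): OLD=119489160203/536870912 → NEW=255, ERR=-17412922357/536870912
(3,3): OLD=306408515085/2147483648 → NEW=255, ERR=-241199815155/2147483648
(3,4): OLD=34461053273805/274877906944 → NEW=0, ERR=34461053273805/274877906944
(3,5): OLD=468399310552183/2199023255552 → NEW=255, ERR=-92351619613577/2199023255552
(3,6): OLD=5728556767779305/35184372088832 → NEW=255, ERR=-3243458114872855/35184372088832
(4,0): OLD=181145429155/1073741824 → NEW=255, ERR=-92658735965/1073741824
(4,1): OLD=3044059478535/17179869184 → NEW=255, ERR=-1336807163385/17179869184
(4,2): OLD=31725564196681/274877906944 → NEW=0, ERR=31725564196681/274877906944
(4,3): OLD=481311638136563/2199023255552 → NEW=255, ERR=-79439292029197/2199023255552
(4,4): OLD=3192609994278153/17592186044416 → NEW=255, ERR=-1293397447047927/17592186044416
(4,5): OLD=67701188495400937/562949953421312 → NEW=0, ERR=67701188495400937/562949953421312
(4,6): OLD=1848114318529244975/9007199254740992 → NEW=255, ERR=-448721491429707985/9007199254740992
(5,0): OLD=46026362183941/274877906944 → NEW=255, ERR=-24067504086779/274877906944
(5,1): OLD=333426081851671/2199023255552 → NEW=255, ERR=-227324848314089/2199023255552
(5,2): OLD=3240557857439153/17592186044416 → NEW=255, ERR=-1245449583886927/17592186044416
(5,3): OLD=22400660077441941/140737488355328 → NEW=255, ERR=-13487399453166699/140737488355328
Target (5,3): original=208, with diffused error = 22400660077441941/140737488355328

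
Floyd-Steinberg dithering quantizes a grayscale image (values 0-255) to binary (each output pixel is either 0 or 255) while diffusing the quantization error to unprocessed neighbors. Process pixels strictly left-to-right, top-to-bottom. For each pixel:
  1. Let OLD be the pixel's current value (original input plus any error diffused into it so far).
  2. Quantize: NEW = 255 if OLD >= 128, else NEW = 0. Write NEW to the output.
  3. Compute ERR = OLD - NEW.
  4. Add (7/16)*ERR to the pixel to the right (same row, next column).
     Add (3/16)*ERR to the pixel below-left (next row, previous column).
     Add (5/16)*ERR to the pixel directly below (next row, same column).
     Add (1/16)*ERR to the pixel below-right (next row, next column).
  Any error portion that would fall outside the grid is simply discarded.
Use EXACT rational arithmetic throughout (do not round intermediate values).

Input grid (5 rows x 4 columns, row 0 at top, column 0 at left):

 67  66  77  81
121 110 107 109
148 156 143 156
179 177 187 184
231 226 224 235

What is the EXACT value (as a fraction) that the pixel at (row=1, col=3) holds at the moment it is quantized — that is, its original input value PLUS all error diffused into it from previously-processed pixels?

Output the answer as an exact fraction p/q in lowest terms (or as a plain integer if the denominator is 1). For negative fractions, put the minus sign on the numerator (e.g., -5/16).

Answer: 48432795/1048576

Derivation:
(0,0): OLD=67 → NEW=0, ERR=67
(0,1): OLD=1525/16 → NEW=0, ERR=1525/16
(0,2): OLD=30387/256 → NEW=0, ERR=30387/256
(0,3): OLD=544485/4096 → NEW=255, ERR=-499995/4096
(1,0): OLD=40911/256 → NEW=255, ERR=-24369/256
(1,1): OLD=255145/2048 → NEW=0, ERR=255145/2048
(1,2): OLD=11905757/65536 → NEW=255, ERR=-4805923/65536
(1,3): OLD=48432795/1048576 → NEW=0, ERR=48432795/1048576
Target (1,3): original=109, with diffused error = 48432795/1048576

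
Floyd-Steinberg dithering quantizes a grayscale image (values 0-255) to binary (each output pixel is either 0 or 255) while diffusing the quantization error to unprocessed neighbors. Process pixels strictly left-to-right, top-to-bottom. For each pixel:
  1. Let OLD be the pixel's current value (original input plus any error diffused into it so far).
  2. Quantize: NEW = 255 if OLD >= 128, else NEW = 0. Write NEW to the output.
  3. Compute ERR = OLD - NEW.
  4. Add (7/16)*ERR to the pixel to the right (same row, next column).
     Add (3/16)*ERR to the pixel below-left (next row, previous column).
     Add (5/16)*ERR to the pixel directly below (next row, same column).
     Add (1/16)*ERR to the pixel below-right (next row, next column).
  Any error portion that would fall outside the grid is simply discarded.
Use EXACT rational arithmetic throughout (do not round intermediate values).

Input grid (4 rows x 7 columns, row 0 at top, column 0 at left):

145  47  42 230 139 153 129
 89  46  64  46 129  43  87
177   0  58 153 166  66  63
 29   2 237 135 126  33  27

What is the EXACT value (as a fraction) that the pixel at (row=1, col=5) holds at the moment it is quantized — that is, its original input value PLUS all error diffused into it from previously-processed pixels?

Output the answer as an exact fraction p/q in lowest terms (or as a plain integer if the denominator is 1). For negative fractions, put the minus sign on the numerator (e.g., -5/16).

Answer: 133792953/67108864

Derivation:
(0,0): OLD=145 → NEW=255, ERR=-110
(0,1): OLD=-9/8 → NEW=0, ERR=-9/8
(0,2): OLD=5313/128 → NEW=0, ERR=5313/128
(0,3): OLD=508231/2048 → NEW=255, ERR=-14009/2048
(0,4): OLD=4456689/32768 → NEW=255, ERR=-3899151/32768
(0,5): OLD=52922007/524288 → NEW=0, ERR=52922007/524288
(0,6): OLD=1452584481/8388608 → NEW=255, ERR=-686510559/8388608
(1,0): OLD=6965/128 → NEW=0, ERR=6965/128
(1,1): OLD=72051/1024 → NEW=0, ERR=72051/1024
(1,2): OLD=3486575/32768 → NEW=0, ERR=3486575/32768
(1,3): OLD=9266307/131072 → NEW=0, ERR=9266307/131072
(1,4): OLD=1184834665/8388608 → NEW=255, ERR=-954260375/8388608
(1,5): OLD=133792953/67108864 → NEW=0, ERR=133792953/67108864
Target (1,5): original=43, with diffused error = 133792953/67108864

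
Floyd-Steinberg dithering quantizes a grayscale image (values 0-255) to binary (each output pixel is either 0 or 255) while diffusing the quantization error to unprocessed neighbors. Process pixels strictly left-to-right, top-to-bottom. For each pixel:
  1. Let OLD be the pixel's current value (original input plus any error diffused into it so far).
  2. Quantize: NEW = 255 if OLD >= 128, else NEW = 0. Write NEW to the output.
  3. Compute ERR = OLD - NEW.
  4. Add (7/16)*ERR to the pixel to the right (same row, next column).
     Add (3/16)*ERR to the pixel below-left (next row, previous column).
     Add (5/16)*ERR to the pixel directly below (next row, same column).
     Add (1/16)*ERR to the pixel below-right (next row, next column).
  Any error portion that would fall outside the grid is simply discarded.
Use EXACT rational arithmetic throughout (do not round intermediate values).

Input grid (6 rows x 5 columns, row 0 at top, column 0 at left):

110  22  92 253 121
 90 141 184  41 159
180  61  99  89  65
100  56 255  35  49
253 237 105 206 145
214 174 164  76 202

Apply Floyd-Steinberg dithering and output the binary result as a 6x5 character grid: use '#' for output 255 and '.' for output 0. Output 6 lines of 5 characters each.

(0,0): OLD=110 → NEW=0, ERR=110
(0,1): OLD=561/8 → NEW=0, ERR=561/8
(0,2): OLD=15703/128 → NEW=0, ERR=15703/128
(0,3): OLD=628065/2048 → NEW=255, ERR=105825/2048
(0,4): OLD=4705703/32768 → NEW=255, ERR=-3650137/32768
(1,0): OLD=17603/128 → NEW=255, ERR=-15037/128
(1,1): OLD=144789/1024 → NEW=255, ERR=-116331/1024
(1,2): OLD=6118009/32768 → NEW=255, ERR=-2237831/32768
(1,3): OLD=1841637/131072 → NEW=0, ERR=1841637/131072
(1,4): OLD=280108687/2097152 → NEW=255, ERR=-254665073/2097152
(2,0): OLD=1998647/16384 → NEW=0, ERR=1998647/16384
(2,1): OLD=30786701/524288 → NEW=0, ERR=30786701/524288
(2,2): OLD=829490791/8388608 → NEW=0, ERR=829490791/8388608
(2,3): OLD=14712271557/134217728 → NEW=0, ERR=14712271557/134217728
(2,4): OLD=162965350947/2147483648 → NEW=0, ERR=162965350947/2147483648
(3,0): OLD=1251004423/8388608 → NEW=255, ERR=-888090617/8388608
(3,1): OLD=3637137083/67108864 → NEW=0, ERR=3637137083/67108864
(3,2): OLD=716905722809/2147483648 → NEW=255, ERR=169297392569/2147483648
(3,3): OLD=533237501345/4294967296 → NEW=0, ERR=533237501345/4294967296
(3,4): OLD=9200363068773/68719476736 → NEW=255, ERR=-8323103498907/68719476736
(4,0): OLD=247044468041/1073741824 → NEW=255, ERR=-26759697079/1073741824
(4,1): OLD=8631105147145/34359738368 → NEW=255, ERR=-130628136695/34359738368
(4,2): OLD=85013669125671/549755813888 → NEW=255, ERR=-55174063415769/549755813888
(4,3): OLD=1610634368049161/8796093022208 → NEW=255, ERR=-632369352613879/8796093022208
(4,4): OLD=11745634506679487/140737488355328 → NEW=0, ERR=11745634506679487/140737488355328
(5,0): OLD=112974308229307/549755813888 → NEW=255, ERR=-27213424312133/549755813888
(5,1): OLD=575176404795953/4398046511104 → NEW=255, ERR=-546325455535567/4398046511104
(5,2): OLD=9087917778678777/140737488355328 → NEW=0, ERR=9087917778678777/140737488355328
(5,3): OLD=51318751341830391/562949953421312 → NEW=0, ERR=51318751341830391/562949953421312
(5,4): OLD=2373126560416794605/9007199254740992 → NEW=255, ERR=76290750457841645/9007199254740992
Row 0: ...##
Row 1: ###.#
Row 2: .....
Row 3: #.#.#
Row 4: ####.
Row 5: ##..#

Answer: ...##
###.#
.....
#.#.#
####.
##..#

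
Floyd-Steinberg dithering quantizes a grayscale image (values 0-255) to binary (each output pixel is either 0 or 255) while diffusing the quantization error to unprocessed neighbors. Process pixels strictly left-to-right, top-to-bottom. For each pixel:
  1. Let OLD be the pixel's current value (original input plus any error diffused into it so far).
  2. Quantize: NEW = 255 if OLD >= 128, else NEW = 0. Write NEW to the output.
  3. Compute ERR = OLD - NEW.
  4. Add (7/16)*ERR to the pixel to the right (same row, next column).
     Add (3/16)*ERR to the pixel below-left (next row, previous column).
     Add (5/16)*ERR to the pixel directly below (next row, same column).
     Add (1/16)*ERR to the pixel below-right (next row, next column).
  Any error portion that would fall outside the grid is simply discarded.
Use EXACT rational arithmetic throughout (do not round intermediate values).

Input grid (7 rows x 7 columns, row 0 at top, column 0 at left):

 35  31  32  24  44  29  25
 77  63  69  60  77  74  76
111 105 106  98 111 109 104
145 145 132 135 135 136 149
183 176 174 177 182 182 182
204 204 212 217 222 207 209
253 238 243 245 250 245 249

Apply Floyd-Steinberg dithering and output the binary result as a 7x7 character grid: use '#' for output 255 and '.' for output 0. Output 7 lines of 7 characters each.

Answer: .......
.#..#..
.#.#.#.
#.#.#.#
##.####
#####.#
#######

Derivation:
(0,0): OLD=35 → NEW=0, ERR=35
(0,1): OLD=741/16 → NEW=0, ERR=741/16
(0,2): OLD=13379/256 → NEW=0, ERR=13379/256
(0,3): OLD=191957/4096 → NEW=0, ERR=191957/4096
(0,4): OLD=4227283/65536 → NEW=0, ERR=4227283/65536
(0,5): OLD=59999685/1048576 → NEW=0, ERR=59999685/1048576
(0,6): OLD=839428195/16777216 → NEW=0, ERR=839428195/16777216
(1,0): OLD=24735/256 → NEW=0, ERR=24735/256
(1,1): OLD=269785/2048 → NEW=255, ERR=-252455/2048
(1,2): OLD=2823501/65536 → NEW=0, ERR=2823501/65536
(1,3): OLD=28535625/262144 → NEW=0, ERR=28535625/262144
(1,4): OLD=2658165819/16777216 → NEW=255, ERR=-1620024261/16777216
(1,5): OLD=8462248875/134217728 → NEW=0, ERR=8462248875/134217728
(1,6): OLD=263701586853/2147483648 → NEW=0, ERR=263701586853/2147483648
(2,0): OLD=3869283/32768 → NEW=0, ERR=3869283/32768
(2,1): OLD=138680305/1048576 → NEW=255, ERR=-128706575/1048576
(2,2): OLD=1316489491/16777216 → NEW=0, ERR=1316489491/16777216
(2,3): OLD=20258122299/134217728 → NEW=255, ERR=-13967398341/134217728
(2,4): OLD=57897456363/1073741824 → NEW=0, ERR=57897456363/1073741824
(2,5): OLD=5816497436345/34359738368 → NEW=255, ERR=-2945235847495/34359738368
(2,6): OLD=59820416372127/549755813888 → NEW=0, ERR=59820416372127/549755813888
(3,0): OLD=2665661875/16777216 → NEW=255, ERR=-1612528205/16777216
(3,1): OLD=11634729527/134217728 → NEW=0, ERR=11634729527/134217728
(3,2): OLD=179596945621/1073741824 → NEW=255, ERR=-94207219499/1073741824
(3,3): OLD=339770891555/4294967296 → NEW=0, ERR=339770891555/4294967296
(3,4): OLD=90096436302259/549755813888 → NEW=255, ERR=-50091296239181/549755813888
(3,5): OLD=409557728160329/4398046511104 → NEW=0, ERR=409557728160329/4398046511104
(3,6): OLD=15367673445999959/70368744177664 → NEW=255, ERR=-2576356319304361/70368744177664
(4,0): OLD=363392567965/2147483648 → NEW=255, ERR=-184215762275/2147483648
(4,1): OLD=4916935051769/34359738368 → NEW=255, ERR=-3844798232071/34359738368
(4,2): OLD=64803761028407/549755813888 → NEW=0, ERR=64803761028407/549755813888
(4,3): OLD=1014740088811917/4398046511104 → NEW=255, ERR=-106761771519603/4398046511104
(4,4): OLD=5816362883781847/35184372088832 → NEW=255, ERR=-3155651998870313/35184372088832
(4,5): OLD=179358518437471255/1125899906842624 → NEW=255, ERR=-107745957807397865/1125899906842624
(4,6): OLD=2423137096938631377/18014398509481984 → NEW=255, ERR=-2170534522979274543/18014398509481984
(5,0): OLD=85878530354939/549755813888 → NEW=255, ERR=-54309202186501/549755813888
(5,1): OLD=626953375301033/4398046511104 → NEW=255, ERR=-494548485030487/4398046511104
(5,2): OLD=6618032661661871/35184372088832 → NEW=255, ERR=-2353982220990289/35184372088832
(5,3): OLD=48046139096957835/281474976710656 → NEW=255, ERR=-23729979964259445/281474976710656
(5,4): OLD=2479283823355273945/18014398509481984 → NEW=255, ERR=-2114387796562631975/18014398509481984
(5,5): OLD=14057999635257327049/144115188075855872 → NEW=0, ERR=14057999635257327049/144115188075855872
(5,6): OLD=479714322853945416871/2305843009213693952 → NEW=255, ERR=-108275644495546540889/2305843009213693952
(6,0): OLD=14147278734397491/70368744177664 → NEW=255, ERR=-3796751030906829/70368744177664
(6,1): OLD=180747570603943887/1125899906842624 → NEW=255, ERR=-106356905640925233/1125899906842624
(6,2): OLD=2844999171220281229/18014398509481984 → NEW=255, ERR=-1748672448697624691/18014398509481984
(6,3): OLD=21616869570444029075/144115188075855872 → NEW=255, ERR=-15132503388899218285/144115188075855872
(6,4): OLD=51997745735336853289/288230376151711744 → NEW=255, ERR=-21501000183349641431/288230376151711744
(6,5): OLD=8364019985224030020157/36893488147419103232 → NEW=255, ERR=-1043819492367841304003/36893488147419103232
(6,6): OLD=134613716679724970601691/590295810358705651712 → NEW=255, ERR=-15911714961744970584869/590295810358705651712
Row 0: .......
Row 1: .#..#..
Row 2: .#.#.#.
Row 3: #.#.#.#
Row 4: ##.####
Row 5: #####.#
Row 6: #######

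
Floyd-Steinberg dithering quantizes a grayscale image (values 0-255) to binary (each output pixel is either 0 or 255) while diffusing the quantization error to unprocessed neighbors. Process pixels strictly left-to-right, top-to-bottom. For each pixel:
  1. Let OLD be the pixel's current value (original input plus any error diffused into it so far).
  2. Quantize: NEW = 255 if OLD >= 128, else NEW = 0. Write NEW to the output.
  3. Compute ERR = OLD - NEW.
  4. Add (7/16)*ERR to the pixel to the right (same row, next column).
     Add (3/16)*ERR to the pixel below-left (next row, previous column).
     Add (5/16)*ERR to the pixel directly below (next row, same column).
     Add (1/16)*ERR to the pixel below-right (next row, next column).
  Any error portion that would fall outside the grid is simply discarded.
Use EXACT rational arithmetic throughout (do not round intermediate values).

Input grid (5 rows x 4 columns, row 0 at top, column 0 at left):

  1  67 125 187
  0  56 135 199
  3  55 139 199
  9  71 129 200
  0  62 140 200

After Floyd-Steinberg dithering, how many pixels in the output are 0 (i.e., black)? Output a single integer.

Answer: 12

Derivation:
(0,0): OLD=1 → NEW=0, ERR=1
(0,1): OLD=1079/16 → NEW=0, ERR=1079/16
(0,2): OLD=39553/256 → NEW=255, ERR=-25727/256
(0,3): OLD=585863/4096 → NEW=255, ERR=-458617/4096
(1,0): OLD=3317/256 → NEW=0, ERR=3317/256
(1,1): OLD=130995/2048 → NEW=0, ERR=130995/2048
(1,2): OLD=7523503/65536 → NEW=0, ERR=7523503/65536
(1,3): OLD=218055673/1048576 → NEW=255, ERR=-49331207/1048576
(2,0): OLD=623969/32768 → NEW=0, ERR=623969/32768
(2,1): OLD=110786107/1048576 → NEW=0, ERR=110786107/1048576
(2,2): OLD=453561479/2097152 → NEW=255, ERR=-81212281/2097152
(2,3): OLD=5856286027/33554432 → NEW=255, ERR=-2700094133/33554432
(3,0): OLD=583188305/16777216 → NEW=0, ERR=583188305/16777216
(3,1): OLD=30374501455/268435456 → NEW=0, ERR=30374501455/268435456
(3,2): OLD=678255415729/4294967296 → NEW=255, ERR=-416961244751/4294967296
(3,3): OLD=8930783637335/68719476736 → NEW=255, ERR=-8592682930345/68719476736
(4,0): OLD=137778568765/4294967296 → NEW=0, ERR=137778568765/4294967296
(4,1): OLD=3276715063607/34359738368 → NEW=0, ERR=3276715063607/34359738368
(4,2): OLD=148446562780503/1099511627776 → NEW=255, ERR=-131928902302377/1099511627776
(4,3): OLD=1800778179682705/17592186044416 → NEW=0, ERR=1800778179682705/17592186044416
Output grid:
  Row 0: ..##  (2 black, running=2)
  Row 1: ...#  (3 black, running=5)
  Row 2: ..##  (2 black, running=7)
  Row 3: ..##  (2 black, running=9)
  Row 4: ..#.  (3 black, running=12)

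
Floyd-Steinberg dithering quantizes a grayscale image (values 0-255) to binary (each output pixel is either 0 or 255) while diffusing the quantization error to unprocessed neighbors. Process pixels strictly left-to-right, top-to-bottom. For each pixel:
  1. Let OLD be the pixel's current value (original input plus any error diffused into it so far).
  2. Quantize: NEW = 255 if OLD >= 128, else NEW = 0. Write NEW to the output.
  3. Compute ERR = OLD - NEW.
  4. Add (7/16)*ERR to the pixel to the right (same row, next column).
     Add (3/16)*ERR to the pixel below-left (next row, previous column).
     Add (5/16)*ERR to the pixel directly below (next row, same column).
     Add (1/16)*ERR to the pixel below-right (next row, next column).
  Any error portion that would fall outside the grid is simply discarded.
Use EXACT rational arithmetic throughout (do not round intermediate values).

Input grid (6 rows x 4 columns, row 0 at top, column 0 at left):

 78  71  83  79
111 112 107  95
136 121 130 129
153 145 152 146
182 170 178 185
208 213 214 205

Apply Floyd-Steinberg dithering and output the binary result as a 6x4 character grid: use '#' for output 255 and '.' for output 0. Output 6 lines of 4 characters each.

(0,0): OLD=78 → NEW=0, ERR=78
(0,1): OLD=841/8 → NEW=0, ERR=841/8
(0,2): OLD=16511/128 → NEW=255, ERR=-16129/128
(0,3): OLD=48889/2048 → NEW=0, ERR=48889/2048
(1,0): OLD=19851/128 → NEW=255, ERR=-12789/128
(1,1): OLD=84365/1024 → NEW=0, ERR=84365/1024
(1,2): OLD=3758929/32768 → NEW=0, ERR=3758929/32768
(1,3): OLD=75901959/524288 → NEW=255, ERR=-57791481/524288
(2,0): OLD=1969759/16384 → NEW=0, ERR=1969759/16384
(2,1): OLD=112516677/524288 → NEW=255, ERR=-21176763/524288
(2,2): OLD=139102057/1048576 → NEW=255, ERR=-128284823/1048576
(2,3): OLD=808638021/16777216 → NEW=0, ERR=808638021/16777216
(3,0): OLD=1535088175/8388608 → NEW=255, ERR=-604006865/8388608
(3,1): OLD=11469062321/134217728 → NEW=0, ERR=11469062321/134217728
(3,2): OLD=338584725199/2147483648 → NEW=255, ERR=-209023605041/2147483648
(3,3): OLD=3808157582377/34359738368 → NEW=0, ERR=3808157582377/34359738368
(4,0): OLD=376928661699/2147483648 → NEW=255, ERR=-170679668541/2147483648
(4,1): OLD=2391113127945/17179869184 → NEW=255, ERR=-1989753513975/17179869184
(4,2): OLD=67638649974441/549755813888 → NEW=0, ERR=67638649974441/549755813888
(4,3): OLD=2351890322629231/8796093022208 → NEW=255, ERR=108886601966191/8796093022208
(5,0): OLD=44378157360787/274877906944 → NEW=255, ERR=-25715708909933/274877906944
(5,1): OLD=1354409281532069/8796093022208 → NEW=255, ERR=-888594439130971/8796093022208
(5,2): OLD=894270607463189/4398046511104 → NEW=255, ERR=-227231252868331/4398046511104
(5,3): OLD=27296598982107617/140737488355328 → NEW=255, ERR=-8591460548501023/140737488355328
Row 0: ..#.
Row 1: #..#
Row 2: .##.
Row 3: #.#.
Row 4: ##.#
Row 5: ####

Answer: ..#.
#..#
.##.
#.#.
##.#
####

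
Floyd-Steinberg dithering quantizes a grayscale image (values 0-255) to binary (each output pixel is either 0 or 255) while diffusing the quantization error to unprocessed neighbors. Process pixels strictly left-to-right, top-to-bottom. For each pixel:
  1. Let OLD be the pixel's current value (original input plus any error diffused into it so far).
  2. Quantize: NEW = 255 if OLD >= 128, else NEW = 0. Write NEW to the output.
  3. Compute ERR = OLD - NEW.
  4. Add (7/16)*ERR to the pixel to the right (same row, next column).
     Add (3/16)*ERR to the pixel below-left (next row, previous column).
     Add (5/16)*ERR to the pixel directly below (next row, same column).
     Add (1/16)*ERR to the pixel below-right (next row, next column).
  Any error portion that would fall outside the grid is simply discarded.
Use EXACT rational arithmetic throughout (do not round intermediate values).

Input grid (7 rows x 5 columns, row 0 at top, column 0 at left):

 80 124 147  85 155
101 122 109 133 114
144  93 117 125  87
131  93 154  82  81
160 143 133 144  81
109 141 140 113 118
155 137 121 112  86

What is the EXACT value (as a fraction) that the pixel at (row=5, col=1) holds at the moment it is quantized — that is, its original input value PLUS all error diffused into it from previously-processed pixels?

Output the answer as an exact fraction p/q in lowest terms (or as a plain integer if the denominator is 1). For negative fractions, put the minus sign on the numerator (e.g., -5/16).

Answer: 10980916257199/68719476736

Derivation:
(0,0): OLD=80 → NEW=0, ERR=80
(0,1): OLD=159 → NEW=255, ERR=-96
(0,2): OLD=105 → NEW=0, ERR=105
(0,3): OLD=2095/16 → NEW=255, ERR=-1985/16
(0,4): OLD=25785/256 → NEW=0, ERR=25785/256
(1,0): OLD=108 → NEW=0, ERR=108
(1,1): OLD=2623/16 → NEW=255, ERR=-1457/16
(1,2): OLD=9307/128 → NEW=0, ERR=9307/128
(1,3): OLD=620501/4096 → NEW=255, ERR=-423979/4096
(1,4): OLD=6057891/65536 → NEW=0, ERR=6057891/65536
(2,0): OLD=41133/256 → NEW=255, ERR=-24147/256
(2,1): OLD=178829/4096 → NEW=0, ERR=178829/4096
(2,2): OLD=4381853/32768 → NEW=255, ERR=-3973987/32768
(2,3): OLD=64456719/1048576 → NEW=0, ERR=64456719/1048576
(2,4): OLD=2286907481/16777216 → NEW=255, ERR=-1991282599/16777216
(3,0): OLD=7189943/65536 → NEW=0, ERR=7189943/65536
(3,1): OLD=132127935/1048576 → NEW=0, ERR=132127935/1048576
(3,2): OLD=1555949635/8388608 → NEW=255, ERR=-583145405/8388608
(3,3): OLD=10995680101/268435456 → NEW=0, ERR=10995680101/268435456
(3,4): OLD=282060423827/4294967296 → NEW=0, ERR=282060423827/4294967296
(4,0): OLD=3655933805/16777216 → NEW=255, ERR=-622256275/16777216
(4,1): OLD=42942464061/268435456 → NEW=255, ERR=-25508577219/268435456
(4,2): OLD=183089568349/2147483648 → NEW=0, ERR=183089568349/2147483648
(4,3): OLD=13886123839071/68719476736 → NEW=255, ERR=-3637342728609/68719476736
(4,4): OLD=88978770761609/1099511627776 → NEW=0, ERR=88978770761609/1099511627776
(5,0): OLD=341845201607/4294967296 → NEW=0, ERR=341845201607/4294967296
(5,1): OLD=10980916257199/68719476736 → NEW=255, ERR=-6542550310481/68719476736
Target (5,1): original=141, with diffused error = 10980916257199/68719476736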